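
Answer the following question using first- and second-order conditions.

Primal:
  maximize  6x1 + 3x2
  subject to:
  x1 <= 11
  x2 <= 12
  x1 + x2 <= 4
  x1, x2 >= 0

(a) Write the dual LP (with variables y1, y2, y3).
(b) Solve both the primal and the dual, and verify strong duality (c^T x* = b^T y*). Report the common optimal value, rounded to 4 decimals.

The standard primal-dual pair for 'max c^T x s.t. A x <= b, x >= 0' is:
  Dual:  min b^T y  s.t.  A^T y >= c,  y >= 0.

So the dual LP is:
  minimize  11y1 + 12y2 + 4y3
  subject to:
    y1 + y3 >= 6
    y2 + y3 >= 3
    y1, y2, y3 >= 0

Solving the primal: x* = (4, 0).
  primal value c^T x* = 24.
Solving the dual: y* = (0, 0, 6).
  dual value b^T y* = 24.
Strong duality: c^T x* = b^T y*. Confirmed.

24


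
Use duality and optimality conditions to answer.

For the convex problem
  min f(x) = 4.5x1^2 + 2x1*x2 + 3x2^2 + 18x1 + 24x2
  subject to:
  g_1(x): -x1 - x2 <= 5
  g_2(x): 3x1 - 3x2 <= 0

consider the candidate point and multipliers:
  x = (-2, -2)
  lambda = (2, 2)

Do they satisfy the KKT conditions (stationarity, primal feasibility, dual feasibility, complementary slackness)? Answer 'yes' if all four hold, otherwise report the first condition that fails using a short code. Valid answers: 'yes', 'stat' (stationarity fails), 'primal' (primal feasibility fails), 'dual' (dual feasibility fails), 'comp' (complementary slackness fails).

Gradient of f: grad f(x) = Q x + c = (-4, 8)
Constraint values g_i(x) = a_i^T x - b_i:
  g_1((-2, -2)) = -1
  g_2((-2, -2)) = 0
Stationarity residual: grad f(x) + sum_i lambda_i a_i = (0, 0)
  -> stationarity OK
Primal feasibility (all g_i <= 0): OK
Dual feasibility (all lambda_i >= 0): OK
Complementary slackness (lambda_i * g_i(x) = 0 for all i): FAILS

Verdict: the first failing condition is complementary_slackness -> comp.

comp


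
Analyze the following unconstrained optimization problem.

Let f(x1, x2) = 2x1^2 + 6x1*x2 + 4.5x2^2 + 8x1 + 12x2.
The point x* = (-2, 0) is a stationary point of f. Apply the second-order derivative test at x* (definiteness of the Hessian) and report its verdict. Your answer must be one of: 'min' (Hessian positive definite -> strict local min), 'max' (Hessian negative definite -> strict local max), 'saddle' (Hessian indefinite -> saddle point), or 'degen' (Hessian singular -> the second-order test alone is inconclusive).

Compute the Hessian H = grad^2 f:
  H = [[4, 6], [6, 9]]
Verify stationarity: grad f(x*) = H x* + g = (0, 0).
Eigenvalues of H: 0, 13.
H has a zero eigenvalue (singular; positive semidefinite but not definite), so H is neither positive definite, negative definite, nor indefinite. The second-order test alone is inconclusive -> degen.
(Indeed, f is constant along the null direction of H through x*, so x* is not a strict local extremum.)

degen


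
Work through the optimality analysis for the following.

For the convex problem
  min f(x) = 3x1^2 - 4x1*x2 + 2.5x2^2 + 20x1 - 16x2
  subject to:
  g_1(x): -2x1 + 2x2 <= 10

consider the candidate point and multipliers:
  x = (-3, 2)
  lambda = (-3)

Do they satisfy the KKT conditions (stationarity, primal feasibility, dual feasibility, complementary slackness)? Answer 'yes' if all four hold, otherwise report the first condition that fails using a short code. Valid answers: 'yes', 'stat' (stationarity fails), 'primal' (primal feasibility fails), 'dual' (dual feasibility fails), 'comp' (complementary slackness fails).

Gradient of f: grad f(x) = Q x + c = (-6, 6)
Constraint values g_i(x) = a_i^T x - b_i:
  g_1((-3, 2)) = 0
Stationarity residual: grad f(x) + sum_i lambda_i a_i = (0, 0)
  -> stationarity OK
Primal feasibility (all g_i <= 0): OK
Dual feasibility (all lambda_i >= 0): FAILS
Complementary slackness (lambda_i * g_i(x) = 0 for all i): OK

Verdict: the first failing condition is dual_feasibility -> dual.

dual


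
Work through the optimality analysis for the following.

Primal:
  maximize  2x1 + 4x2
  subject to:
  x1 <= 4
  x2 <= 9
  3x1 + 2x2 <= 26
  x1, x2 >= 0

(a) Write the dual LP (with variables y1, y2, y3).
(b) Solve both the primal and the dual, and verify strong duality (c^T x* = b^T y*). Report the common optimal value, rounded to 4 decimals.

The standard primal-dual pair for 'max c^T x s.t. A x <= b, x >= 0' is:
  Dual:  min b^T y  s.t.  A^T y >= c,  y >= 0.

So the dual LP is:
  minimize  4y1 + 9y2 + 26y3
  subject to:
    y1 + 3y3 >= 2
    y2 + 2y3 >= 4
    y1, y2, y3 >= 0

Solving the primal: x* = (2.6667, 9).
  primal value c^T x* = 41.3333.
Solving the dual: y* = (0, 2.6667, 0.6667).
  dual value b^T y* = 41.3333.
Strong duality: c^T x* = b^T y*. Confirmed.

41.3333


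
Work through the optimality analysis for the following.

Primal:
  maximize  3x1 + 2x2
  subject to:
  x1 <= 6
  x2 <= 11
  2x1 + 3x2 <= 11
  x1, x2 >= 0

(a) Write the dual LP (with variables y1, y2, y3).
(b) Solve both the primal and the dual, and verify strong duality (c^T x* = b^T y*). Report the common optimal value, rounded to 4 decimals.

The standard primal-dual pair for 'max c^T x s.t. A x <= b, x >= 0' is:
  Dual:  min b^T y  s.t.  A^T y >= c,  y >= 0.

So the dual LP is:
  minimize  6y1 + 11y2 + 11y3
  subject to:
    y1 + 2y3 >= 3
    y2 + 3y3 >= 2
    y1, y2, y3 >= 0

Solving the primal: x* = (5.5, 0).
  primal value c^T x* = 16.5.
Solving the dual: y* = (0, 0, 1.5).
  dual value b^T y* = 16.5.
Strong duality: c^T x* = b^T y*. Confirmed.

16.5


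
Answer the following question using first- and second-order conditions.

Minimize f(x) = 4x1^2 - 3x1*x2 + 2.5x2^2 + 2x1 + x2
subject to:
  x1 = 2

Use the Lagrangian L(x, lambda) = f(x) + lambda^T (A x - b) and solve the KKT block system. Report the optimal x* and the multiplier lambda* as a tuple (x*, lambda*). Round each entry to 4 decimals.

Form the Lagrangian:
  L(x, lambda) = (1/2) x^T Q x + c^T x + lambda^T (A x - b)
Stationarity (grad_x L = 0): Q x + c + A^T lambda = 0.
Primal feasibility: A x = b.

This gives the KKT block system:
  [ Q   A^T ] [ x     ]   [-c ]
  [ A    0  ] [ lambda ] = [ b ]

Solving the linear system:
  x*      = (2, 1)
  lambda* = (-15)
  f(x*)   = 17.5

x* = (2, 1), lambda* = (-15)


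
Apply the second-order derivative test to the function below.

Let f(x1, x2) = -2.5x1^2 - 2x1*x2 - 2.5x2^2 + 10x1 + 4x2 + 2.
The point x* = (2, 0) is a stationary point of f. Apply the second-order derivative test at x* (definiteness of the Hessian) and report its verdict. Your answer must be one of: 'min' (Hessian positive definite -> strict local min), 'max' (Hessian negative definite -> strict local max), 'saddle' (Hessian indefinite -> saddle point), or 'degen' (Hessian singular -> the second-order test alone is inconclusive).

Compute the Hessian H = grad^2 f:
  H = [[-5, -2], [-2, -5]]
Verify stationarity: grad f(x*) = H x* + g = (0, 0).
Eigenvalues of H: -7, -3.
Both eigenvalues < 0, so H is negative definite -> x* is a strict local max.

max


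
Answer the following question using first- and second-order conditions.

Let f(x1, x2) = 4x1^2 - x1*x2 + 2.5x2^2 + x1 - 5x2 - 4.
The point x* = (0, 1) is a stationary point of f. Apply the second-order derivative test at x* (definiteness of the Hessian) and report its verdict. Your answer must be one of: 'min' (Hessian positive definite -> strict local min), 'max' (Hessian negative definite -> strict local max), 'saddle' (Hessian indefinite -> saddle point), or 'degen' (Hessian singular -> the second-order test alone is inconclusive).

Compute the Hessian H = grad^2 f:
  H = [[8, -1], [-1, 5]]
Verify stationarity: grad f(x*) = H x* + g = (0, 0).
Eigenvalues of H: 4.6972, 8.3028.
Both eigenvalues > 0, so H is positive definite -> x* is a strict local min.

min


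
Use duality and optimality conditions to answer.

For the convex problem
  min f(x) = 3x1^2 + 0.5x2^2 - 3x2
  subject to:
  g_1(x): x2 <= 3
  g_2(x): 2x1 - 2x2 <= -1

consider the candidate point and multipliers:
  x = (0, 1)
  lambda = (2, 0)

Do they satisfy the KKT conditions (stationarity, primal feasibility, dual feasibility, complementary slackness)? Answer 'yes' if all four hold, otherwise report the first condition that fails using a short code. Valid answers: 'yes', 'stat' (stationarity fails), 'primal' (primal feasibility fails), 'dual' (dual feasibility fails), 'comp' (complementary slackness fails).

Gradient of f: grad f(x) = Q x + c = (0, -2)
Constraint values g_i(x) = a_i^T x - b_i:
  g_1((0, 1)) = -2
  g_2((0, 1)) = -1
Stationarity residual: grad f(x) + sum_i lambda_i a_i = (0, 0)
  -> stationarity OK
Primal feasibility (all g_i <= 0): OK
Dual feasibility (all lambda_i >= 0): OK
Complementary slackness (lambda_i * g_i(x) = 0 for all i): FAILS

Verdict: the first failing condition is complementary_slackness -> comp.

comp


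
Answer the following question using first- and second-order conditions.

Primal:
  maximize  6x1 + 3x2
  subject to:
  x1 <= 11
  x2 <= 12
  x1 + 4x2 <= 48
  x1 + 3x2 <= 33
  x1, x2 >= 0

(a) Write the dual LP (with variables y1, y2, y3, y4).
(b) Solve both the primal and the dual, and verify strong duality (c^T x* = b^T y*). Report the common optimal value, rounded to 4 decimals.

The standard primal-dual pair for 'max c^T x s.t. A x <= b, x >= 0' is:
  Dual:  min b^T y  s.t.  A^T y >= c,  y >= 0.

So the dual LP is:
  minimize  11y1 + 12y2 + 48y3 + 33y4
  subject to:
    y1 + y3 + y4 >= 6
    y2 + 4y3 + 3y4 >= 3
    y1, y2, y3, y4 >= 0

Solving the primal: x* = (11, 7.3333).
  primal value c^T x* = 88.
Solving the dual: y* = (5, 0, 0, 1).
  dual value b^T y* = 88.
Strong duality: c^T x* = b^T y*. Confirmed.

88


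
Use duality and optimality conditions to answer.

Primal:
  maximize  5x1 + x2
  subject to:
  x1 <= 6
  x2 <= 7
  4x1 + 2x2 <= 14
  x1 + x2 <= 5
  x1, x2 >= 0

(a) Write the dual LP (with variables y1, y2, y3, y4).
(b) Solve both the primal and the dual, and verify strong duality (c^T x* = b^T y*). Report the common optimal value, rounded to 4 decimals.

The standard primal-dual pair for 'max c^T x s.t. A x <= b, x >= 0' is:
  Dual:  min b^T y  s.t.  A^T y >= c,  y >= 0.

So the dual LP is:
  minimize  6y1 + 7y2 + 14y3 + 5y4
  subject to:
    y1 + 4y3 + y4 >= 5
    y2 + 2y3 + y4 >= 1
    y1, y2, y3, y4 >= 0

Solving the primal: x* = (3.5, 0).
  primal value c^T x* = 17.5.
Solving the dual: y* = (0, 0, 1.25, 0).
  dual value b^T y* = 17.5.
Strong duality: c^T x* = b^T y*. Confirmed.

17.5


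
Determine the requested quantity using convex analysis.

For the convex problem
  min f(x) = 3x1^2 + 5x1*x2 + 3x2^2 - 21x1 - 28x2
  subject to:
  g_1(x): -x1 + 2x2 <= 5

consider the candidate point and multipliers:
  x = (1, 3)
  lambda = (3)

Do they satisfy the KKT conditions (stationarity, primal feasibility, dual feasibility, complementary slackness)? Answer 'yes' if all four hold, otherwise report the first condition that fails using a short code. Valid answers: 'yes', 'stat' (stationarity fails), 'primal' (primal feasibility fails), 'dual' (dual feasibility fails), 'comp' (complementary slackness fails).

Gradient of f: grad f(x) = Q x + c = (0, -5)
Constraint values g_i(x) = a_i^T x - b_i:
  g_1((1, 3)) = 0
Stationarity residual: grad f(x) + sum_i lambda_i a_i = (-3, 1)
  -> stationarity FAILS
Primal feasibility (all g_i <= 0): OK
Dual feasibility (all lambda_i >= 0): OK
Complementary slackness (lambda_i * g_i(x) = 0 for all i): OK

Verdict: the first failing condition is stationarity -> stat.

stat


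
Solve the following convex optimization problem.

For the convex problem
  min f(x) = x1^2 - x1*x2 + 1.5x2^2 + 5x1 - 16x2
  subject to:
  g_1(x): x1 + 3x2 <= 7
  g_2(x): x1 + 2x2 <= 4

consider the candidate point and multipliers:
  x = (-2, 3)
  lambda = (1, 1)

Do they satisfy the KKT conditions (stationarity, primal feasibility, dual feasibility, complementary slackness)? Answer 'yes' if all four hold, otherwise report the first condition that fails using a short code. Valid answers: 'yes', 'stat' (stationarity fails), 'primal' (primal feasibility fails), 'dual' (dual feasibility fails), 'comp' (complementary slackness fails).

Gradient of f: grad f(x) = Q x + c = (-2, -5)
Constraint values g_i(x) = a_i^T x - b_i:
  g_1((-2, 3)) = 0
  g_2((-2, 3)) = 0
Stationarity residual: grad f(x) + sum_i lambda_i a_i = (0, 0)
  -> stationarity OK
Primal feasibility (all g_i <= 0): OK
Dual feasibility (all lambda_i >= 0): OK
Complementary slackness (lambda_i * g_i(x) = 0 for all i): OK

Verdict: yes, KKT holds.

yes


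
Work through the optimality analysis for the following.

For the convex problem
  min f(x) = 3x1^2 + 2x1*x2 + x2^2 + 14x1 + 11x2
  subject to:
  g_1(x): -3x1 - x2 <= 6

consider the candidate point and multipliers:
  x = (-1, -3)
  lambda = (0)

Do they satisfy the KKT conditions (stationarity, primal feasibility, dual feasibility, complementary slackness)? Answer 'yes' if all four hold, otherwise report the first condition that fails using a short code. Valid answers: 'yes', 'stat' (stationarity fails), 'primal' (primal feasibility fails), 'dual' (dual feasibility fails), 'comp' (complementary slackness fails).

Gradient of f: grad f(x) = Q x + c = (2, 3)
Constraint values g_i(x) = a_i^T x - b_i:
  g_1((-1, -3)) = 0
Stationarity residual: grad f(x) + sum_i lambda_i a_i = (2, 3)
  -> stationarity FAILS
Primal feasibility (all g_i <= 0): OK
Dual feasibility (all lambda_i >= 0): OK
Complementary slackness (lambda_i * g_i(x) = 0 for all i): OK

Verdict: the first failing condition is stationarity -> stat.

stat


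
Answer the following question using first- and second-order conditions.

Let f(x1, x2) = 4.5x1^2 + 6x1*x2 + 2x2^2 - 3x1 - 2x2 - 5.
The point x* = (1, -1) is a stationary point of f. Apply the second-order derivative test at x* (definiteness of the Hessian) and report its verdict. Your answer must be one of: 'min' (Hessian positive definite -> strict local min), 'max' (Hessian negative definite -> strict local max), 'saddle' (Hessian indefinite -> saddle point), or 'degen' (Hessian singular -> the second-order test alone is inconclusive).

Compute the Hessian H = grad^2 f:
  H = [[9, 6], [6, 4]]
Verify stationarity: grad f(x*) = H x* + g = (0, 0).
Eigenvalues of H: 0, 13.
H has a zero eigenvalue (singular; positive semidefinite but not definite), so H is neither positive definite, negative definite, nor indefinite. The second-order test alone is inconclusive -> degen.
(Indeed, f is constant along the null direction of H through x*, so x* is not a strict local extremum.)

degen


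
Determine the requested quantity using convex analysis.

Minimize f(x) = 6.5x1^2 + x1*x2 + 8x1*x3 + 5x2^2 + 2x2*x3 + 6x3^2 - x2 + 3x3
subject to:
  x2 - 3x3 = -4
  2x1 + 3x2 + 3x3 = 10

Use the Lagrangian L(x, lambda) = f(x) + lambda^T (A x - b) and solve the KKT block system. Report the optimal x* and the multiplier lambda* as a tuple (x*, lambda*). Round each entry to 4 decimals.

Form the Lagrangian:
  L(x, lambda) = (1/2) x^T Q x + c^T x + lambda^T (A x - b)
Stationarity (grad_x L = 0): Q x + c + A^T lambda = 0.
Primal feasibility: A x = b.

This gives the KKT block system:
  [ Q   A^T ] [ x     ]   [-c ]
  [ A    0  ] [ lambda ] = [ b ]

Solving the linear system:
  x*      = (-0.2133, 1.6067, 1.8689)
  lambda* = (2.0856, -6.8922)
  f(x*)   = 40.6322

x* = (-0.2133, 1.6067, 1.8689), lambda* = (2.0856, -6.8922)


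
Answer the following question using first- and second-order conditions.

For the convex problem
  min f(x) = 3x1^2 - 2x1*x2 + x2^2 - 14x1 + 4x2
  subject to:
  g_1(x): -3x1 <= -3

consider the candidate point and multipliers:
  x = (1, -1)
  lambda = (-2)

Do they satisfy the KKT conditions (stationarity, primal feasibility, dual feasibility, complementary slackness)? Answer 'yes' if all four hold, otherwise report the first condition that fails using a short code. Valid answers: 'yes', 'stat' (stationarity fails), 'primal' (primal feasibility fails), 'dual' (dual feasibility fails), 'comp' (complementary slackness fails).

Gradient of f: grad f(x) = Q x + c = (-6, 0)
Constraint values g_i(x) = a_i^T x - b_i:
  g_1((1, -1)) = 0
Stationarity residual: grad f(x) + sum_i lambda_i a_i = (0, 0)
  -> stationarity OK
Primal feasibility (all g_i <= 0): OK
Dual feasibility (all lambda_i >= 0): FAILS
Complementary slackness (lambda_i * g_i(x) = 0 for all i): OK

Verdict: the first failing condition is dual_feasibility -> dual.

dual


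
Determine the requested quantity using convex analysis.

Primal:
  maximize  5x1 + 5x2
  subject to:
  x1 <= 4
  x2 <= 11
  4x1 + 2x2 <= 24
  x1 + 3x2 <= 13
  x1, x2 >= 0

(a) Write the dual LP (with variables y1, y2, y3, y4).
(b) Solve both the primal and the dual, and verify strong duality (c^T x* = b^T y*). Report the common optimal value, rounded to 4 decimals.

The standard primal-dual pair for 'max c^T x s.t. A x <= b, x >= 0' is:
  Dual:  min b^T y  s.t.  A^T y >= c,  y >= 0.

So the dual LP is:
  minimize  4y1 + 11y2 + 24y3 + 13y4
  subject to:
    y1 + 4y3 + y4 >= 5
    y2 + 2y3 + 3y4 >= 5
    y1, y2, y3, y4 >= 0

Solving the primal: x* = (4, 3).
  primal value c^T x* = 35.
Solving the dual: y* = (3.3333, 0, 0, 1.6667).
  dual value b^T y* = 35.
Strong duality: c^T x* = b^T y*. Confirmed.

35


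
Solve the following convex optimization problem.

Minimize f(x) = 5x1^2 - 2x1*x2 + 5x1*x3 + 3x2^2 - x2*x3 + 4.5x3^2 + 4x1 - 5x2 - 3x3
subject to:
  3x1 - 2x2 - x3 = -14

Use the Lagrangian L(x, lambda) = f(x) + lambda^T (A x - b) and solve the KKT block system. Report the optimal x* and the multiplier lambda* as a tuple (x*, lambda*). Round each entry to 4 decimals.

Form the Lagrangian:
  L(x, lambda) = (1/2) x^T Q x + c^T x + lambda^T (A x - b)
Stationarity (grad_x L = 0): Q x + c + A^T lambda = 0.
Primal feasibility: A x = b.

This gives the KKT block system:
  [ Q   A^T ] [ x     ]   [-c ]
  [ A    0  ] [ lambda ] = [ b ]

Solving the linear system:
  x*      = (-2.6, 1.8609, 2.4783)
  lambda* = (4.4435)
  f(x*)   = 17.5348

x* = (-2.6, 1.8609, 2.4783), lambda* = (4.4435)


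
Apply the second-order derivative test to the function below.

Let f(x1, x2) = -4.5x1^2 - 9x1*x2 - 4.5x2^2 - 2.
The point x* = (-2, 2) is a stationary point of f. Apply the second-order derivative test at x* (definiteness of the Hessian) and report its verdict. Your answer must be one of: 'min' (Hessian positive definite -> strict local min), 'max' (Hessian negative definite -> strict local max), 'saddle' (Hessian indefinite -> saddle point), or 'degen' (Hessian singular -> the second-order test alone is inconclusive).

Compute the Hessian H = grad^2 f:
  H = [[-9, -9], [-9, -9]]
Verify stationarity: grad f(x*) = H x* + g = (0, 0).
Eigenvalues of H: -18, 0.
H has a zero eigenvalue (singular; negative semidefinite but not definite), so H is neither positive definite, negative definite, nor indefinite. The second-order test alone is inconclusive -> degen.
(Indeed, f is constant along the null direction of H through x*, so x* is not a strict local extremum.)

degen


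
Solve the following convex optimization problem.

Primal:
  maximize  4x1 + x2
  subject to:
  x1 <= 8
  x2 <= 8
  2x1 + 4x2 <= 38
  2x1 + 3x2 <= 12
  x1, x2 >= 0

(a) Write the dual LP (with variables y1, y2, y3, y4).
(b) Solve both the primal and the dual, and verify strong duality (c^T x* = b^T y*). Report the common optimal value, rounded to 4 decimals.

The standard primal-dual pair for 'max c^T x s.t. A x <= b, x >= 0' is:
  Dual:  min b^T y  s.t.  A^T y >= c,  y >= 0.

So the dual LP is:
  minimize  8y1 + 8y2 + 38y3 + 12y4
  subject to:
    y1 + 2y3 + 2y4 >= 4
    y2 + 4y3 + 3y4 >= 1
    y1, y2, y3, y4 >= 0

Solving the primal: x* = (6, 0).
  primal value c^T x* = 24.
Solving the dual: y* = (0, 0, 0, 2).
  dual value b^T y* = 24.
Strong duality: c^T x* = b^T y*. Confirmed.

24


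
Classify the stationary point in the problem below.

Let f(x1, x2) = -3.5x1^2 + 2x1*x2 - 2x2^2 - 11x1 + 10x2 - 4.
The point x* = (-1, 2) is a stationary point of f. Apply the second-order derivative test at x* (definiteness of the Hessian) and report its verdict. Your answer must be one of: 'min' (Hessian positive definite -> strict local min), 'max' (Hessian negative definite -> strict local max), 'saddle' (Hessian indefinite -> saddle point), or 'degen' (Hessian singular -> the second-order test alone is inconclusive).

Compute the Hessian H = grad^2 f:
  H = [[-7, 2], [2, -4]]
Verify stationarity: grad f(x*) = H x* + g = (0, 0).
Eigenvalues of H: -8, -3.
Both eigenvalues < 0, so H is negative definite -> x* is a strict local max.

max


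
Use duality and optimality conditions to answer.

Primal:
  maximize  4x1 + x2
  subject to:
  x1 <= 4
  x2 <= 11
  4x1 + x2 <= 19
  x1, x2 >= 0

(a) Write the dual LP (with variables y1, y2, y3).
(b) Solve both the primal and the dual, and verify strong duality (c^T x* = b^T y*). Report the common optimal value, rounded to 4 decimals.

The standard primal-dual pair for 'max c^T x s.t. A x <= b, x >= 0' is:
  Dual:  min b^T y  s.t.  A^T y >= c,  y >= 0.

So the dual LP is:
  minimize  4y1 + 11y2 + 19y3
  subject to:
    y1 + 4y3 >= 4
    y2 + y3 >= 1
    y1, y2, y3 >= 0

Solving the primal: x* = (2, 11).
  primal value c^T x* = 19.
Solving the dual: y* = (0, 0, 1).
  dual value b^T y* = 19.
Strong duality: c^T x* = b^T y*. Confirmed.

19


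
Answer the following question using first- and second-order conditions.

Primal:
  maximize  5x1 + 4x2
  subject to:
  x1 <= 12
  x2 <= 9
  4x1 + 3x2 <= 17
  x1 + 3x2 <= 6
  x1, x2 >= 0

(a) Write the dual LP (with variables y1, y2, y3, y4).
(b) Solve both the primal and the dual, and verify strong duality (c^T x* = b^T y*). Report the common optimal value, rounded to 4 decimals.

The standard primal-dual pair for 'max c^T x s.t. A x <= b, x >= 0' is:
  Dual:  min b^T y  s.t.  A^T y >= c,  y >= 0.

So the dual LP is:
  minimize  12y1 + 9y2 + 17y3 + 6y4
  subject to:
    y1 + 4y3 + y4 >= 5
    y2 + 3y3 + 3y4 >= 4
    y1, y2, y3, y4 >= 0

Solving the primal: x* = (3.6667, 0.7778).
  primal value c^T x* = 21.4444.
Solving the dual: y* = (0, 0, 1.2222, 0.1111).
  dual value b^T y* = 21.4444.
Strong duality: c^T x* = b^T y*. Confirmed.

21.4444


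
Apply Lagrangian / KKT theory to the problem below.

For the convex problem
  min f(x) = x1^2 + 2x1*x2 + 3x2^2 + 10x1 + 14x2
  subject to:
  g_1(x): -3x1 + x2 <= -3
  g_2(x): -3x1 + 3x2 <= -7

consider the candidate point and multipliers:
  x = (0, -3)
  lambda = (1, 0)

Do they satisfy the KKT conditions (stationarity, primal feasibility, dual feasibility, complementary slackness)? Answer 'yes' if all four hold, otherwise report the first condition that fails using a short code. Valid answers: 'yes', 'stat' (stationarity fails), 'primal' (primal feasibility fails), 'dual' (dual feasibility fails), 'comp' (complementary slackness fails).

Gradient of f: grad f(x) = Q x + c = (4, -4)
Constraint values g_i(x) = a_i^T x - b_i:
  g_1((0, -3)) = 0
  g_2((0, -3)) = -2
Stationarity residual: grad f(x) + sum_i lambda_i a_i = (1, -3)
  -> stationarity FAILS
Primal feasibility (all g_i <= 0): OK
Dual feasibility (all lambda_i >= 0): OK
Complementary slackness (lambda_i * g_i(x) = 0 for all i): OK

Verdict: the first failing condition is stationarity -> stat.

stat


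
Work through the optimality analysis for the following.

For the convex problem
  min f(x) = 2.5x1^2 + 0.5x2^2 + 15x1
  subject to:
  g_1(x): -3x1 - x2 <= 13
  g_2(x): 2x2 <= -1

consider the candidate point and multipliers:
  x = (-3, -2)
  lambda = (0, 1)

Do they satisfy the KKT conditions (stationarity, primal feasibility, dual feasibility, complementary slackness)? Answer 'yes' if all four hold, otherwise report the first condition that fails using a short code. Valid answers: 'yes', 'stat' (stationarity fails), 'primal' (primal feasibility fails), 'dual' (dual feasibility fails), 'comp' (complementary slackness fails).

Gradient of f: grad f(x) = Q x + c = (0, -2)
Constraint values g_i(x) = a_i^T x - b_i:
  g_1((-3, -2)) = -2
  g_2((-3, -2)) = -3
Stationarity residual: grad f(x) + sum_i lambda_i a_i = (0, 0)
  -> stationarity OK
Primal feasibility (all g_i <= 0): OK
Dual feasibility (all lambda_i >= 0): OK
Complementary slackness (lambda_i * g_i(x) = 0 for all i): FAILS

Verdict: the first failing condition is complementary_slackness -> comp.

comp


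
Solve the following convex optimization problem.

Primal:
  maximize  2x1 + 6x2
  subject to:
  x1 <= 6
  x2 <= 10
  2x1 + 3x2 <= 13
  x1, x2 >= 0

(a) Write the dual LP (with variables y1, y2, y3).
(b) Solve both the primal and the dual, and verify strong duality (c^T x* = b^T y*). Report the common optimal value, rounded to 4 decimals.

The standard primal-dual pair for 'max c^T x s.t. A x <= b, x >= 0' is:
  Dual:  min b^T y  s.t.  A^T y >= c,  y >= 0.

So the dual LP is:
  minimize  6y1 + 10y2 + 13y3
  subject to:
    y1 + 2y3 >= 2
    y2 + 3y3 >= 6
    y1, y2, y3 >= 0

Solving the primal: x* = (0, 4.3333).
  primal value c^T x* = 26.
Solving the dual: y* = (0, 0, 2).
  dual value b^T y* = 26.
Strong duality: c^T x* = b^T y*. Confirmed.

26


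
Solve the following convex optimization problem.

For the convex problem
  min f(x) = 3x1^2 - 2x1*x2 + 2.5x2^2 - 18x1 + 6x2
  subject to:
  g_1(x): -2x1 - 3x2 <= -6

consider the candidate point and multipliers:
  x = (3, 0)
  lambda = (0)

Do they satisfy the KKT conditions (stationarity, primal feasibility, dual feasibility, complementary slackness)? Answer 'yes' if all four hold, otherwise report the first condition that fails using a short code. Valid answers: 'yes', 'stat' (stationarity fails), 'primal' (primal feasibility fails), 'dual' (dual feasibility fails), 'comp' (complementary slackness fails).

Gradient of f: grad f(x) = Q x + c = (0, 0)
Constraint values g_i(x) = a_i^T x - b_i:
  g_1((3, 0)) = 0
Stationarity residual: grad f(x) + sum_i lambda_i a_i = (0, 0)
  -> stationarity OK
Primal feasibility (all g_i <= 0): OK
Dual feasibility (all lambda_i >= 0): OK
Complementary slackness (lambda_i * g_i(x) = 0 for all i): OK

Verdict: yes, KKT holds.

yes


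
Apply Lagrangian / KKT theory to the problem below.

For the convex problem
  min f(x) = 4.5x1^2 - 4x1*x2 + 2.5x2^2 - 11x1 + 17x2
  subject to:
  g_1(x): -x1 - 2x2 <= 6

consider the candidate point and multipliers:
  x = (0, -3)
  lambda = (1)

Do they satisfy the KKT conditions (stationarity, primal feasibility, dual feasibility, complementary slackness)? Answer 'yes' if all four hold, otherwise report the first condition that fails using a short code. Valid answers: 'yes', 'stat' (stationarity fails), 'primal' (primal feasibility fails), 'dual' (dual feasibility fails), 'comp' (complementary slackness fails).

Gradient of f: grad f(x) = Q x + c = (1, 2)
Constraint values g_i(x) = a_i^T x - b_i:
  g_1((0, -3)) = 0
Stationarity residual: grad f(x) + sum_i lambda_i a_i = (0, 0)
  -> stationarity OK
Primal feasibility (all g_i <= 0): OK
Dual feasibility (all lambda_i >= 0): OK
Complementary slackness (lambda_i * g_i(x) = 0 for all i): OK

Verdict: yes, KKT holds.

yes


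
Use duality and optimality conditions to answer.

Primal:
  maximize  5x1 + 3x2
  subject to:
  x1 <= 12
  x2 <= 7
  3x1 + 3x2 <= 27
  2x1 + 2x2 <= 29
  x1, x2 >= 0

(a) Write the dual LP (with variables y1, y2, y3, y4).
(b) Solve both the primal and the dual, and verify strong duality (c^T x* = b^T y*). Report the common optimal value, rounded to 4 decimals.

The standard primal-dual pair for 'max c^T x s.t. A x <= b, x >= 0' is:
  Dual:  min b^T y  s.t.  A^T y >= c,  y >= 0.

So the dual LP is:
  minimize  12y1 + 7y2 + 27y3 + 29y4
  subject to:
    y1 + 3y3 + 2y4 >= 5
    y2 + 3y3 + 2y4 >= 3
    y1, y2, y3, y4 >= 0

Solving the primal: x* = (9, 0).
  primal value c^T x* = 45.
Solving the dual: y* = (0, 0, 1.6667, 0).
  dual value b^T y* = 45.
Strong duality: c^T x* = b^T y*. Confirmed.

45


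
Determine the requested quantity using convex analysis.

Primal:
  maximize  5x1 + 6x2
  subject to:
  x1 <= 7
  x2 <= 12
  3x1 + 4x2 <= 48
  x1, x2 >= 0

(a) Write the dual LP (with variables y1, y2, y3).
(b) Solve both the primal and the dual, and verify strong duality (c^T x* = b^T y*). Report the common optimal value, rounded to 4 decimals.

The standard primal-dual pair for 'max c^T x s.t. A x <= b, x >= 0' is:
  Dual:  min b^T y  s.t.  A^T y >= c,  y >= 0.

So the dual LP is:
  minimize  7y1 + 12y2 + 48y3
  subject to:
    y1 + 3y3 >= 5
    y2 + 4y3 >= 6
    y1, y2, y3 >= 0

Solving the primal: x* = (7, 6.75).
  primal value c^T x* = 75.5.
Solving the dual: y* = (0.5, 0, 1.5).
  dual value b^T y* = 75.5.
Strong duality: c^T x* = b^T y*. Confirmed.

75.5


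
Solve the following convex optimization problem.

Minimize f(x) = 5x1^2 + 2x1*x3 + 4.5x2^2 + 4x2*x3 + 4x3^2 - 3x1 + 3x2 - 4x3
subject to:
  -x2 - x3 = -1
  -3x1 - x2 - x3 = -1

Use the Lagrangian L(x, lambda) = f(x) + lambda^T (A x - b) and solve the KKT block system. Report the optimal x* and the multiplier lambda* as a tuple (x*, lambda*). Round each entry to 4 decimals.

Form the Lagrangian:
  L(x, lambda) = (1/2) x^T Q x + c^T x + lambda^T (A x - b)
Stationarity (grad_x L = 0): Q x + c + A^T lambda = 0.
Primal feasibility: A x = b.

This gives the KKT block system:
  [ Q   A^T ] [ x     ]   [-c ]
  [ A    0  ] [ lambda ] = [ b ]

Solving the linear system:
  x*      = (0, -0.3333, 1.3333)
  lambda* = (5.4444, -0.1111)
  f(x*)   = -0.5

x* = (0, -0.3333, 1.3333), lambda* = (5.4444, -0.1111)


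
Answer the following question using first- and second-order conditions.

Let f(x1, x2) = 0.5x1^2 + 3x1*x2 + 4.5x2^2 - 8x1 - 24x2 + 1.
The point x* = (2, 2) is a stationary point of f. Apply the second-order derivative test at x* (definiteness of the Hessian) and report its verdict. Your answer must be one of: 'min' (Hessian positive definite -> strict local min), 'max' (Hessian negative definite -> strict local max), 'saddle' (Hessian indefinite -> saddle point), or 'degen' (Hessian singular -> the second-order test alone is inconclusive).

Compute the Hessian H = grad^2 f:
  H = [[1, 3], [3, 9]]
Verify stationarity: grad f(x*) = H x* + g = (0, 0).
Eigenvalues of H: 0, 10.
H has a zero eigenvalue (singular; positive semidefinite but not definite), so H is neither positive definite, negative definite, nor indefinite. The second-order test alone is inconclusive -> degen.
(Indeed, f is constant along the null direction of H through x*, so x* is not a strict local extremum.)

degen


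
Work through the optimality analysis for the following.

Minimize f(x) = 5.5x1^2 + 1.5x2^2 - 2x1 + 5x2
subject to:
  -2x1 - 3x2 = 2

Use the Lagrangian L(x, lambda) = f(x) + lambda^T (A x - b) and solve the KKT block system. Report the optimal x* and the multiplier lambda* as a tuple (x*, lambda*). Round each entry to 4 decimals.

Form the Lagrangian:
  L(x, lambda) = (1/2) x^T Q x + c^T x + lambda^T (A x - b)
Stationarity (grad_x L = 0): Q x + c + A^T lambda = 0.
Primal feasibility: A x = b.

This gives the KKT block system:
  [ Q   A^T ] [ x     ]   [-c ]
  [ A    0  ] [ lambda ] = [ b ]

Solving the linear system:
  x*      = (0.3243, -0.8829)
  lambda* = (0.7838)
  f(x*)   = -3.3153

x* = (0.3243, -0.8829), lambda* = (0.7838)


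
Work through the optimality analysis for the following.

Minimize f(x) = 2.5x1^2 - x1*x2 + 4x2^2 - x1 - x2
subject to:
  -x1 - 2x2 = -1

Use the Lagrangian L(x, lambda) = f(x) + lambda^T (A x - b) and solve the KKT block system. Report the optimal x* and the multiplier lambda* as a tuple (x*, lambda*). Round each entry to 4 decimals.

Form the Lagrangian:
  L(x, lambda) = (1/2) x^T Q x + c^T x + lambda^T (A x - b)
Stationarity (grad_x L = 0): Q x + c + A^T lambda = 0.
Primal feasibility: A x = b.

This gives the KKT block system:
  [ Q   A^T ] [ x     ]   [-c ]
  [ A    0  ] [ lambda ] = [ b ]

Solving the linear system:
  x*      = (0.375, 0.3125)
  lambda* = (0.5625)
  f(x*)   = -0.0625

x* = (0.375, 0.3125), lambda* = (0.5625)


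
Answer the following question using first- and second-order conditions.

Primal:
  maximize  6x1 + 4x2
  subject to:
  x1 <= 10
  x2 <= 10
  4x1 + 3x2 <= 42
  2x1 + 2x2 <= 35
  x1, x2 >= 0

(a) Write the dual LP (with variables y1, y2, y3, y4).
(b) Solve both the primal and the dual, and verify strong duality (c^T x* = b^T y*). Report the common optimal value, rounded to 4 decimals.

The standard primal-dual pair for 'max c^T x s.t. A x <= b, x >= 0' is:
  Dual:  min b^T y  s.t.  A^T y >= c,  y >= 0.

So the dual LP is:
  minimize  10y1 + 10y2 + 42y3 + 35y4
  subject to:
    y1 + 4y3 + 2y4 >= 6
    y2 + 3y3 + 2y4 >= 4
    y1, y2, y3, y4 >= 0

Solving the primal: x* = (10, 0.6667).
  primal value c^T x* = 62.6667.
Solving the dual: y* = (0.6667, 0, 1.3333, 0).
  dual value b^T y* = 62.6667.
Strong duality: c^T x* = b^T y*. Confirmed.

62.6667


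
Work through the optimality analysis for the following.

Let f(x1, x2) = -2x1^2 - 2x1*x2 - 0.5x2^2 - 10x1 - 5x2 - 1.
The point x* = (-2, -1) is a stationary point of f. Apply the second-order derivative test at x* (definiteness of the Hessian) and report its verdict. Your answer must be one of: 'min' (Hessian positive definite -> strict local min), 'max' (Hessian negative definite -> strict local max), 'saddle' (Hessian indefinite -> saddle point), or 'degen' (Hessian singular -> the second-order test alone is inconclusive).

Compute the Hessian H = grad^2 f:
  H = [[-4, -2], [-2, -1]]
Verify stationarity: grad f(x*) = H x* + g = (0, 0).
Eigenvalues of H: -5, 0.
H has a zero eigenvalue (singular; negative semidefinite but not definite), so H is neither positive definite, negative definite, nor indefinite. The second-order test alone is inconclusive -> degen.
(Indeed, f is constant along the null direction of H through x*, so x* is not a strict local extremum.)

degen


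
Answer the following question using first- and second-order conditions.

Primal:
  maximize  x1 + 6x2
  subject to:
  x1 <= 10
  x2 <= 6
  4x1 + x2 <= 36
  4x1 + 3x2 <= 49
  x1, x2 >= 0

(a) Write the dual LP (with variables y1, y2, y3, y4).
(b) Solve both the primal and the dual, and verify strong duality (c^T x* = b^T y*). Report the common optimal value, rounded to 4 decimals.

The standard primal-dual pair for 'max c^T x s.t. A x <= b, x >= 0' is:
  Dual:  min b^T y  s.t.  A^T y >= c,  y >= 0.

So the dual LP is:
  minimize  10y1 + 6y2 + 36y3 + 49y4
  subject to:
    y1 + 4y3 + 4y4 >= 1
    y2 + y3 + 3y4 >= 6
    y1, y2, y3, y4 >= 0

Solving the primal: x* = (7.5, 6).
  primal value c^T x* = 43.5.
Solving the dual: y* = (0, 5.75, 0.25, 0).
  dual value b^T y* = 43.5.
Strong duality: c^T x* = b^T y*. Confirmed.

43.5


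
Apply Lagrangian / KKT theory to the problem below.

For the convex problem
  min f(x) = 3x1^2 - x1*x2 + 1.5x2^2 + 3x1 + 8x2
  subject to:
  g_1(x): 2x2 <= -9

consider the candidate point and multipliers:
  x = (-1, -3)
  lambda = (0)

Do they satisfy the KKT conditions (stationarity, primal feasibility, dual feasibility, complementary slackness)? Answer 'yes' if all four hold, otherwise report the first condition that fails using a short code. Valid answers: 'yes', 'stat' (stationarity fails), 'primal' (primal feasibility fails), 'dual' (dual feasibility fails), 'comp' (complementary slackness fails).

Gradient of f: grad f(x) = Q x + c = (0, 0)
Constraint values g_i(x) = a_i^T x - b_i:
  g_1((-1, -3)) = 3
Stationarity residual: grad f(x) + sum_i lambda_i a_i = (0, 0)
  -> stationarity OK
Primal feasibility (all g_i <= 0): FAILS
Dual feasibility (all lambda_i >= 0): OK
Complementary slackness (lambda_i * g_i(x) = 0 for all i): OK

Verdict: the first failing condition is primal_feasibility -> primal.

primal


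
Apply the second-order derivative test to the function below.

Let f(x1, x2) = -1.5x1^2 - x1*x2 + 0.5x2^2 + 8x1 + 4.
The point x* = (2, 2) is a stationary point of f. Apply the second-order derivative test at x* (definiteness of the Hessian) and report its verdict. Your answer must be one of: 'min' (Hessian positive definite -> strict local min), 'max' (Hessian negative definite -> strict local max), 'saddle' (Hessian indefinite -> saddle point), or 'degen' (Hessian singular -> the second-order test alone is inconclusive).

Compute the Hessian H = grad^2 f:
  H = [[-3, -1], [-1, 1]]
Verify stationarity: grad f(x*) = H x* + g = (0, 0).
Eigenvalues of H: -3.2361, 1.2361.
Eigenvalues have mixed signs, so H is indefinite -> x* is a saddle point.

saddle


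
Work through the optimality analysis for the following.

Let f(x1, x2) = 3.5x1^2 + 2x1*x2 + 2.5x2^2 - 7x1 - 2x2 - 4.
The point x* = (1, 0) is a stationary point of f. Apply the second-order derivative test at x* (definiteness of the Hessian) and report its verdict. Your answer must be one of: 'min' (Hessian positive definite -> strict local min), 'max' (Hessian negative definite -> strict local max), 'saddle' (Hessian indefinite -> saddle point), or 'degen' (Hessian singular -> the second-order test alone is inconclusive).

Compute the Hessian H = grad^2 f:
  H = [[7, 2], [2, 5]]
Verify stationarity: grad f(x*) = H x* + g = (0, 0).
Eigenvalues of H: 3.7639, 8.2361.
Both eigenvalues > 0, so H is positive definite -> x* is a strict local min.

min


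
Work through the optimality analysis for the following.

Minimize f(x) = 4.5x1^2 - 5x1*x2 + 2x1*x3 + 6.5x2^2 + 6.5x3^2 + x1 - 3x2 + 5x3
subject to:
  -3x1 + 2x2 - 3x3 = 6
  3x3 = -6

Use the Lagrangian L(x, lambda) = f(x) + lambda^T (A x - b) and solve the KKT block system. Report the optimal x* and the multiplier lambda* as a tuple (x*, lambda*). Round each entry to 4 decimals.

Form the Lagrangian:
  L(x, lambda) = (1/2) x^T Q x + c^T x + lambda^T (A x - b)
Stationarity (grad_x L = 0): Q x + c + A^T lambda = 0.
Primal feasibility: A x = b.

This gives the KKT block system:
  [ Q   A^T ] [ x     ]   [-c ]
  [ A    0  ] [ lambda ] = [ b ]

Solving the linear system:
  x*      = (0.3226, 0.4839, -2)
  lambda* = (-0.8387, 5.9462)
  f(x*)   = 14.7903

x* = (0.3226, 0.4839, -2), lambda* = (-0.8387, 5.9462)


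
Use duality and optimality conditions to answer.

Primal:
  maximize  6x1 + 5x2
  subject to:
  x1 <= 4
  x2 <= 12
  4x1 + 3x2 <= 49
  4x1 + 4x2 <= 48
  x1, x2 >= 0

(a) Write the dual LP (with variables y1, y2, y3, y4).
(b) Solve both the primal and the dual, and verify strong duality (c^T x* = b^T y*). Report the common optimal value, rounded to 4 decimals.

The standard primal-dual pair for 'max c^T x s.t. A x <= b, x >= 0' is:
  Dual:  min b^T y  s.t.  A^T y >= c,  y >= 0.

So the dual LP is:
  minimize  4y1 + 12y2 + 49y3 + 48y4
  subject to:
    y1 + 4y3 + 4y4 >= 6
    y2 + 3y3 + 4y4 >= 5
    y1, y2, y3, y4 >= 0

Solving the primal: x* = (4, 8).
  primal value c^T x* = 64.
Solving the dual: y* = (1, 0, 0, 1.25).
  dual value b^T y* = 64.
Strong duality: c^T x* = b^T y*. Confirmed.

64


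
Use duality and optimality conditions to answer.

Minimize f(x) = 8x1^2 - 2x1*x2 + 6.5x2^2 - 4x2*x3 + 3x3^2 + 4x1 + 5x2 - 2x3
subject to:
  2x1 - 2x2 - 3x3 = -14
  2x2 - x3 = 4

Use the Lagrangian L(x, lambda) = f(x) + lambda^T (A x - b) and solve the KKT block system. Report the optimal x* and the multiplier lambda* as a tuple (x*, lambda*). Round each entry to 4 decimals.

Form the Lagrangian:
  L(x, lambda) = (1/2) x^T Q x + c^T x + lambda^T (A x - b)
Stationarity (grad_x L = 0): Q x + c + A^T lambda = 0.
Primal feasibility: A x = b.

This gives the KKT block system:
  [ Q   A^T ] [ x     ]   [-c ]
  [ A    0  ] [ lambda ] = [ b ]

Solving the linear system:
  x*      = (-0.4176, 3.1456, 2.2912)
  lambda* = (4.4866, -14.295)
  f(x*)   = 64.7337

x* = (-0.4176, 3.1456, 2.2912), lambda* = (4.4866, -14.295)


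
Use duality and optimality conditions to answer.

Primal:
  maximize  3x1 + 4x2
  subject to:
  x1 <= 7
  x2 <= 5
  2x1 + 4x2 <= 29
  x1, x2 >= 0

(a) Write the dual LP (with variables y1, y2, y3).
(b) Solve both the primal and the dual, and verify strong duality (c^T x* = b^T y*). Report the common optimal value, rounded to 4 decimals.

The standard primal-dual pair for 'max c^T x s.t. A x <= b, x >= 0' is:
  Dual:  min b^T y  s.t.  A^T y >= c,  y >= 0.

So the dual LP is:
  minimize  7y1 + 5y2 + 29y3
  subject to:
    y1 + 2y3 >= 3
    y2 + 4y3 >= 4
    y1, y2, y3 >= 0

Solving the primal: x* = (7, 3.75).
  primal value c^T x* = 36.
Solving the dual: y* = (1, 0, 1).
  dual value b^T y* = 36.
Strong duality: c^T x* = b^T y*. Confirmed.

36


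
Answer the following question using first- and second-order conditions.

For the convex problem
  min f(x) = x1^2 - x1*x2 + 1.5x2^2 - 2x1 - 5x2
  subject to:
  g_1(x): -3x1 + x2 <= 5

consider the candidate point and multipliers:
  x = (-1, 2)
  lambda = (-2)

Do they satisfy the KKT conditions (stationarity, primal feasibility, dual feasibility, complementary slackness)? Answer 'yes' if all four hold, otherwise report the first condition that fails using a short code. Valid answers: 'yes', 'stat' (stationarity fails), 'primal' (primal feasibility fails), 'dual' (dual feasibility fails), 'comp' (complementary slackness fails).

Gradient of f: grad f(x) = Q x + c = (-6, 2)
Constraint values g_i(x) = a_i^T x - b_i:
  g_1((-1, 2)) = 0
Stationarity residual: grad f(x) + sum_i lambda_i a_i = (0, 0)
  -> stationarity OK
Primal feasibility (all g_i <= 0): OK
Dual feasibility (all lambda_i >= 0): FAILS
Complementary slackness (lambda_i * g_i(x) = 0 for all i): OK

Verdict: the first failing condition is dual_feasibility -> dual.

dual
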